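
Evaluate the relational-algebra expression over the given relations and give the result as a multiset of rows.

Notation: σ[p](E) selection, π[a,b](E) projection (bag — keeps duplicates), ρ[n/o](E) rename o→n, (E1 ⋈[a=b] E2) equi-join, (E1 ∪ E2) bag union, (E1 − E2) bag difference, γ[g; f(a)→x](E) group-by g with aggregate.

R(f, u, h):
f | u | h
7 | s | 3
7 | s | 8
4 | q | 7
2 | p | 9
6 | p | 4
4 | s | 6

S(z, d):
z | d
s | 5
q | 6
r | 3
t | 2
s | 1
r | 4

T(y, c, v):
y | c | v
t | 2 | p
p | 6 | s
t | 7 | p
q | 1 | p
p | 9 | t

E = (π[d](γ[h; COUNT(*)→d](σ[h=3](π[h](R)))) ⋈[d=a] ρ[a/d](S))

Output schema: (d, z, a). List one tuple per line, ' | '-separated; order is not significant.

Subexpression sizes:
  R → 6
  π[h](R) → 6
  σ[h=3](π[h](R)) → 1
  γ[h; COUNT(*)→d](σ[h=3](π[h](R))) → 1
  π[d](γ[h; COUNT(*)→d](σ[h=3](π[h](R)))) → 1
  S → 6
  ρ[a/d](S) → 6
  (π[d](γ[h; COUNT(*)→d](σ[h=3](π[h](R)))) ⋈[d=a] ρ[a/d](S)) → 1

== RESULT ==
d | z | a
1 | s | 1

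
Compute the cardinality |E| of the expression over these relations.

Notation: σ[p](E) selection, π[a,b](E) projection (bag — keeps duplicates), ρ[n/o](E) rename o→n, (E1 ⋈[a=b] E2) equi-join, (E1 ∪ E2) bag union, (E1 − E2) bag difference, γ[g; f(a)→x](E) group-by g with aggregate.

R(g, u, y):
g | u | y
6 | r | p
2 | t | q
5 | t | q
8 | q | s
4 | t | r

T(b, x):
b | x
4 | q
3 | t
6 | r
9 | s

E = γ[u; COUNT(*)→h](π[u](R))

Per-node cardinality:
  R → 5
  π[u](R) → 5
  γ[u; COUNT(*)→h](π[u](R)) → 3

|E| = 3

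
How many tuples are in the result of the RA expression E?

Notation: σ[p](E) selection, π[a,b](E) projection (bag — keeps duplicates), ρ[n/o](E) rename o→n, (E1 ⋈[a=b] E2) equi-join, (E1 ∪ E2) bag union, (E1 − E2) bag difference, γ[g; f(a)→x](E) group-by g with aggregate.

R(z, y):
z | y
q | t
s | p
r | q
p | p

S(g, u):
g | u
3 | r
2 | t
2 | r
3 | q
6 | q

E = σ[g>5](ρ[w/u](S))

Stepwise |·|:
  S → 5
  ρ[w/u](S) → 5
  σ[g>5](ρ[w/u](S)) → 1

|E| = 1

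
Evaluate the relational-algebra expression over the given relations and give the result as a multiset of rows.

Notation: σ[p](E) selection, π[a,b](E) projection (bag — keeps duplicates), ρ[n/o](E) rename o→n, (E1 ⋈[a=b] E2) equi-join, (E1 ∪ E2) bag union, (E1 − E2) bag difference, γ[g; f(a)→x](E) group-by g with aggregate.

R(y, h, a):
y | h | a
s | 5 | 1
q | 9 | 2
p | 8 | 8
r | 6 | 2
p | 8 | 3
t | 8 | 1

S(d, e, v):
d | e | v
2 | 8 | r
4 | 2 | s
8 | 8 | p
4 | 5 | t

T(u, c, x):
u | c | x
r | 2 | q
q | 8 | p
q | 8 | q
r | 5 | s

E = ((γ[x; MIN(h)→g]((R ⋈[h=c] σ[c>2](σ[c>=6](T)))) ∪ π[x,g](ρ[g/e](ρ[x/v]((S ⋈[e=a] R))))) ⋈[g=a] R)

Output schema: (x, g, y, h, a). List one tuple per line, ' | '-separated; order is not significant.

Row counts bottom-up:
  R → 6
  T → 4
  σ[c>=6](T) → 2
  σ[c>2](σ[c>=6](T)) → 2
  (R ⋈[h=c] σ[c>2](σ[c>=6](T))) → 6
  γ[x; MIN(h)→g]((R ⋈[h=c] σ[c>2](σ[c>=6](T)))) → 2
  S → 4
  R → 6
  (S ⋈[e=a] R) → 4
  ρ[x/v]((S ⋈[e=a] R)) → 4
  ρ[g/e](ρ[x/v]((S ⋈[e=a] R))) → 4
  π[x,g](ρ[g/e](ρ[x/v]((S ⋈[e=a] R)))) → 4
  (γ[x; MIN(h)→g]((R ⋈[h=c] σ[c>2](σ[c>=6](T)))) ∪ π[x,g](ρ[g/e](ρ[x/v]((S ⋈[e=a] R))))) → 6
  R → 6
  ((γ[x; MIN(h)→g]((R ⋈[h=c] σ[c>2](σ[c>=6](T)))) ∪ π[x,g](ρ[g/e](ρ[x/v]((S ⋈[e=a] R))))) ⋈[g=a] R) → 8

== RESULT ==
x | g | y | h | a
p | 8 | p | 8 | 8
p | 8 | p | 8 | 8
q | 8 | p | 8 | 8
r | 8 | p | 8 | 8
s | 2 | q | 9 | 2
s | 2 | q | 9 | 2
s | 2 | r | 6 | 2
s | 2 | r | 6 | 2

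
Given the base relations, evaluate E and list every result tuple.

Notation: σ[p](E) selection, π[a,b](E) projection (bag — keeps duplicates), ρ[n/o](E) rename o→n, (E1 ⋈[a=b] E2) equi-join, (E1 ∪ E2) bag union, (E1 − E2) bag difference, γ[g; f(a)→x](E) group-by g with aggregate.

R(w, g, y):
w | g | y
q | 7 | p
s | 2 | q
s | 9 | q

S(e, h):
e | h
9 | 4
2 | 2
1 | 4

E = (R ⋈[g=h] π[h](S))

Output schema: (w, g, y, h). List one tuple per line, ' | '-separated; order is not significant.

Stepwise |·|:
  R → 3
  S → 3
  π[h](S) → 3
  (R ⋈[g=h] π[h](S)) → 1

== RESULT ==
w | g | y | h
s | 2 | q | 2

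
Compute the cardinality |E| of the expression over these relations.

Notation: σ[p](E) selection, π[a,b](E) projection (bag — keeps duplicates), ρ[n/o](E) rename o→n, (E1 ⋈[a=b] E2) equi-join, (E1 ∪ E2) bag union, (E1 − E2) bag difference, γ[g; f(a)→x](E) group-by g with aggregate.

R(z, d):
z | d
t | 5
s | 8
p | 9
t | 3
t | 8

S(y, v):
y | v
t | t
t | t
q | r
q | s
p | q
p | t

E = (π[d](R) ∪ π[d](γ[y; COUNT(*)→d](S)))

Per-node cardinality:
  R → 5
  π[d](R) → 5
  S → 6
  γ[y; COUNT(*)→d](S) → 3
  π[d](γ[y; COUNT(*)→d](S)) → 3
  (π[d](R) ∪ π[d](γ[y; COUNT(*)→d](S))) → 8

|E| = 8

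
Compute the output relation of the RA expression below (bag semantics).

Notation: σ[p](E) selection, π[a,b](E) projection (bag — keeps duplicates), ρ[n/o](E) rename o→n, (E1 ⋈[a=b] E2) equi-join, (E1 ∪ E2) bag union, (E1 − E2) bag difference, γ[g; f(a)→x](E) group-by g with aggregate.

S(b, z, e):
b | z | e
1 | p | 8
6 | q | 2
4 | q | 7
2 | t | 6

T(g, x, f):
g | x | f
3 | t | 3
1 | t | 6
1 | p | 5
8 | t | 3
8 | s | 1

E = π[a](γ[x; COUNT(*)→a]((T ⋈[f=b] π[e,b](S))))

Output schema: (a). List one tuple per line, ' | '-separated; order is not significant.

Row counts bottom-up:
  T → 5
  S → 4
  π[e,b](S) → 4
  (T ⋈[f=b] π[e,b](S)) → 2
  γ[x; COUNT(*)→a]((T ⋈[f=b] π[e,b](S))) → 2
  π[a](γ[x; COUNT(*)→a]((T ⋈[f=b] π[e,b](S)))) → 2

== RESULT ==
a
1
1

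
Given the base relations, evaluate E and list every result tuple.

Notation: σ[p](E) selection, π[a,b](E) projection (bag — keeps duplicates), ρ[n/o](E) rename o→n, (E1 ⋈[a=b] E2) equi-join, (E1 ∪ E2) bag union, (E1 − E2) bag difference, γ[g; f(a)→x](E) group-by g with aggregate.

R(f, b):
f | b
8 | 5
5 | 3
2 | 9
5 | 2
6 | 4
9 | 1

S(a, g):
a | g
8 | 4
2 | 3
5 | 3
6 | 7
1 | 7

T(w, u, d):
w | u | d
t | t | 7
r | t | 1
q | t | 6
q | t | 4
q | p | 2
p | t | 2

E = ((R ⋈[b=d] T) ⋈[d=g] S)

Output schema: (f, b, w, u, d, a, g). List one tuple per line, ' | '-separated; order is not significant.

Row counts bottom-up:
  R → 6
  T → 6
  (R ⋈[b=d] T) → 4
  S → 5
  ((R ⋈[b=d] T) ⋈[d=g] S) → 1

== RESULT ==
f | b | w | u | d | a | g
6 | 4 | q | t | 4 | 8 | 4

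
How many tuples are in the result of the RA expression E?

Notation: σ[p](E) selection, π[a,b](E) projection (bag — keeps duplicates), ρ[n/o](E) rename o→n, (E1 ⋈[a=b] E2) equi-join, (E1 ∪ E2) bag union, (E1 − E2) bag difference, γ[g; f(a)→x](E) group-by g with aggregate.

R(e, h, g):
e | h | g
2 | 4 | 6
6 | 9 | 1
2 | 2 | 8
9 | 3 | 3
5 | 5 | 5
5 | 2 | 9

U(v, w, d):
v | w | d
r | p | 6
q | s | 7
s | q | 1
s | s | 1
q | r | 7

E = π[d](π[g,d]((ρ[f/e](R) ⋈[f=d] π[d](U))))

Row counts bottom-up:
  R → 6
  ρ[f/e](R) → 6
  U → 5
  π[d](U) → 5
  (ρ[f/e](R) ⋈[f=d] π[d](U)) → 1
  π[g,d]((ρ[f/e](R) ⋈[f=d] π[d](U))) → 1
  π[d](π[g,d]((ρ[f/e](R) ⋈[f=d] π[d](U)))) → 1

|E| = 1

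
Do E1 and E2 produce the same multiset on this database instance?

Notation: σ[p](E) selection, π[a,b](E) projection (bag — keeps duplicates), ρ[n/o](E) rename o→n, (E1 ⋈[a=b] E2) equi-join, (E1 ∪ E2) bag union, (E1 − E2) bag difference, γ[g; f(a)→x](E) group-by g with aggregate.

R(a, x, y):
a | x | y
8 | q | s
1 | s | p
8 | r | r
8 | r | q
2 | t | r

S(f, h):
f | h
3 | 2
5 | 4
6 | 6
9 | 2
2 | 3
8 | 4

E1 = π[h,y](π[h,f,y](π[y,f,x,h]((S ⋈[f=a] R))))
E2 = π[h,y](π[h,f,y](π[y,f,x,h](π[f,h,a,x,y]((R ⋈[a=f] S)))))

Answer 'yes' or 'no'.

E1 row counts bottom-up:
  S → 6
  R → 5
  (S ⋈[f=a] R) → 4
  π[y,f,x,h]((S ⋈[f=a] R)) → 4
  π[h,f,y](π[y,f,x,h]((S ⋈[f=a] R))) → 4
  π[h,y](π[h,f,y](π[y,f,x,h]((S ⋈[f=a] R)))) → 4
E2 row counts bottom-up:
  R → 5
  S → 6
  (R ⋈[a=f] S) → 4
  π[f,h,a,x,y]((R ⋈[a=f] S)) → 4
  π[y,f,x,h](π[f,h,a,x,y]((R ⋈[a=f] S))) → 4
  π[h,f,y](π[y,f,x,h](π[f,h,a,x,y]((R ⋈[a=f] S)))) → 4
  π[h,y](π[h,f,y](π[y,f,x,h](π[f,h,a,x,y]((R ⋈[a=f] S))))) → 4

E1 and E2 produce the same multiset:
h | y
3 | r
4 | q
4 | r
4 | s

yes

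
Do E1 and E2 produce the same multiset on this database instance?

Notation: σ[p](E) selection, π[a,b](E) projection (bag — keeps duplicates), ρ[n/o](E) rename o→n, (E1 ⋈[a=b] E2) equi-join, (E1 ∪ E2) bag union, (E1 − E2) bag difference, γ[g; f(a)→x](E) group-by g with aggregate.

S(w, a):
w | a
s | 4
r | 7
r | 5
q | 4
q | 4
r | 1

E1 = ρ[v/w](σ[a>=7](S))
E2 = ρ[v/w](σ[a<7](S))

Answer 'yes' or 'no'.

E1 subexpression sizes:
  S → 6
  σ[a>=7](S) → 1
  ρ[v/w](σ[a>=7](S)) → 1
E2 subexpression sizes:
  S → 6
  σ[a<7](S) → 5
  ρ[v/w](σ[a<7](S)) → 5

E1 result:
v | a
r | 7
E2 result:
v | a
q | 4
q | 4
r | 1
r | 5
s | 4
Witness: ('r', 1) appears 0× in E1 but 1× in E2.

no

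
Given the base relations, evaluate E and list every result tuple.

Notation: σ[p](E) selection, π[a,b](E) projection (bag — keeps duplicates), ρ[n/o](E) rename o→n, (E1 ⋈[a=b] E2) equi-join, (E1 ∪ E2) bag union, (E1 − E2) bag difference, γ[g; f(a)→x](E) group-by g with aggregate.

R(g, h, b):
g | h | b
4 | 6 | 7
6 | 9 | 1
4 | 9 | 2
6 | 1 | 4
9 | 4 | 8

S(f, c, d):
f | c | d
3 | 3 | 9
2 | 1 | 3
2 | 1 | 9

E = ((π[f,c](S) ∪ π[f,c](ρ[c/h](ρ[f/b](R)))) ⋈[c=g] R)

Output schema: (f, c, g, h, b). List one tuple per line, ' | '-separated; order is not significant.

Per-node cardinality:
  S → 3
  π[f,c](S) → 3
  R → 5
  ρ[f/b](R) → 5
  ρ[c/h](ρ[f/b](R)) → 5
  π[f,c](ρ[c/h](ρ[f/b](R))) → 5
  (π[f,c](S) ∪ π[f,c](ρ[c/h](ρ[f/b](R)))) → 8
  R → 5
  ((π[f,c](S) ∪ π[f,c](ρ[c/h](ρ[f/b](R)))) ⋈[c=g] R) → 6

== RESULT ==
f | c | g | h | b
1 | 9 | 9 | 4 | 8
2 | 9 | 9 | 4 | 8
7 | 6 | 6 | 1 | 4
7 | 6 | 6 | 9 | 1
8 | 4 | 4 | 6 | 7
8 | 4 | 4 | 9 | 2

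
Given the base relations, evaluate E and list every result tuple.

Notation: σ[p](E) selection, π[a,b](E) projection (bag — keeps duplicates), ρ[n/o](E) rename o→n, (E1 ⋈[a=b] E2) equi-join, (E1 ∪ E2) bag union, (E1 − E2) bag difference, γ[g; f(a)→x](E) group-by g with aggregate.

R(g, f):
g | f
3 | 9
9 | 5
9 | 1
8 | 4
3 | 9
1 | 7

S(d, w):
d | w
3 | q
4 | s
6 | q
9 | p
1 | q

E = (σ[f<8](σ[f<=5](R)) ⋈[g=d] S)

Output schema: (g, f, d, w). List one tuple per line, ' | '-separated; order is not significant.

Row counts bottom-up:
  R → 6
  σ[f<=5](R) → 3
  σ[f<8](σ[f<=5](R)) → 3
  S → 5
  (σ[f<8](σ[f<=5](R)) ⋈[g=d] S) → 2

== RESULT ==
g | f | d | w
9 | 1 | 9 | p
9 | 5 | 9 | p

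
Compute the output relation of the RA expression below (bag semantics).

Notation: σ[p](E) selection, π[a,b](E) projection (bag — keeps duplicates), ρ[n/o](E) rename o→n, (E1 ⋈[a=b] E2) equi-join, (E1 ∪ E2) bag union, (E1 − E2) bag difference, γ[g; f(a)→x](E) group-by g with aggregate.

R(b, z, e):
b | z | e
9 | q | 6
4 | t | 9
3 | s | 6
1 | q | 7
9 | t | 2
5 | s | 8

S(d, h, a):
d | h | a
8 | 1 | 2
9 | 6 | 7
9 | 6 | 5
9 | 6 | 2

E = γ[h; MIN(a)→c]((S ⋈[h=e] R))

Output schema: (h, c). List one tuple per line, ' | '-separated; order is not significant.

Stepwise |·|:
  S → 4
  R → 6
  (S ⋈[h=e] R) → 6
  γ[h; MIN(a)→c]((S ⋈[h=e] R)) → 1

== RESULT ==
h | c
6 | 2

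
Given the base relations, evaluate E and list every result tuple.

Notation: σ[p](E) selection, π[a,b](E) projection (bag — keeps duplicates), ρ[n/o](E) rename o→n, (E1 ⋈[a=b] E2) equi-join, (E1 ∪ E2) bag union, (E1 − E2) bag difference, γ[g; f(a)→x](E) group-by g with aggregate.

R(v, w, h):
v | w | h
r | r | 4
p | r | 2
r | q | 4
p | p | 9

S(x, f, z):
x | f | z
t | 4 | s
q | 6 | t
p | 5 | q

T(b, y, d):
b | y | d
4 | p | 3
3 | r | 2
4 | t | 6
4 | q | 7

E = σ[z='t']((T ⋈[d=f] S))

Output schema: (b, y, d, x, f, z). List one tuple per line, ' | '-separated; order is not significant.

Row counts bottom-up:
  T → 4
  S → 3
  (T ⋈[d=f] S) → 1
  σ[z='t']((T ⋈[d=f] S)) → 1

== RESULT ==
b | y | d | x | f | z
4 | t | 6 | q | 6 | t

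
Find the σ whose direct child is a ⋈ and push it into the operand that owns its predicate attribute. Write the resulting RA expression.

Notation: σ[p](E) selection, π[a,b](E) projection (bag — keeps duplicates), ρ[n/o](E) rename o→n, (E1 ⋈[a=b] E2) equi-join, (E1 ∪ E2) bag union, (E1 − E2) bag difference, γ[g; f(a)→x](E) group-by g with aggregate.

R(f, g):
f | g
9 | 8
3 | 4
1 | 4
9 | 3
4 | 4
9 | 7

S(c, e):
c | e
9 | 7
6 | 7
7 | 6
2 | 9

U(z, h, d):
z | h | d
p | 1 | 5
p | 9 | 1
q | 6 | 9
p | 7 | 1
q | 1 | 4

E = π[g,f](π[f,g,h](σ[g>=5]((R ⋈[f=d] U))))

σ filters on g, owned by the left side.
E' = π[g,f](π[f,g,h]((σ[g>=5](R) ⋈[f=d] U)))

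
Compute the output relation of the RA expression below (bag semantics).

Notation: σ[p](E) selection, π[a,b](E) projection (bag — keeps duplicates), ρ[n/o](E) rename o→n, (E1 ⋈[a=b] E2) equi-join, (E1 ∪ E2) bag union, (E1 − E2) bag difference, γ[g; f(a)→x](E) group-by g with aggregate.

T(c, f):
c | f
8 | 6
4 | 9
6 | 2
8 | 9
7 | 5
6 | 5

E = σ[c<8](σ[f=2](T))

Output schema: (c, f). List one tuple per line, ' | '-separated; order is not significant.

Stepwise |·|:
  T → 6
  σ[f=2](T) → 1
  σ[c<8](σ[f=2](T)) → 1

== RESULT ==
c | f
6 | 2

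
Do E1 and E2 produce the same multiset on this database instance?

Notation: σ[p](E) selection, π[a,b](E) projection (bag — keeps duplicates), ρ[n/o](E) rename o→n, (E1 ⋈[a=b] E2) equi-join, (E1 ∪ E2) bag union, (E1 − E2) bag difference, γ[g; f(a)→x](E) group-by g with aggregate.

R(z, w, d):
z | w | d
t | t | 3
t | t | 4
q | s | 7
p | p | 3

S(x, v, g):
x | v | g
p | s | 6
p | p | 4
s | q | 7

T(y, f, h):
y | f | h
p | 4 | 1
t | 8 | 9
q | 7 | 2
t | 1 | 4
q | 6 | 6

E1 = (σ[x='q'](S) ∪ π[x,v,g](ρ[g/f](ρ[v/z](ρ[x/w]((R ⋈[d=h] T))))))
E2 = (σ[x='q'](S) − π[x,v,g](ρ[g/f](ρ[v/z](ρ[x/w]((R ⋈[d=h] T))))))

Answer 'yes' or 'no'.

E1 subexpression sizes:
  S → 3
  σ[x='q'](S) → 0
  R → 4
  T → 5
  (R ⋈[d=h] T) → 1
  ρ[x/w]((R ⋈[d=h] T)) → 1
  ρ[v/z](ρ[x/w]((R ⋈[d=h] T))) → 1
  ρ[g/f](ρ[v/z](ρ[x/w]((R ⋈[d=h] T)))) → 1
  π[x,v,g](ρ[g/f](ρ[v/z](ρ[x/w]((R ⋈[d=h] T))))) → 1
  (σ[x='q'](S) ∪ π[x,v,g](ρ[g/f](ρ[v/z](ρ[x/w]((R ⋈[d=h] T)))))) → 1
E2 subexpression sizes:
  S → 3
  σ[x='q'](S) → 0
  R → 4
  T → 5
  (R ⋈[d=h] T) → 1
  ρ[x/w]((R ⋈[d=h] T)) → 1
  ρ[v/z](ρ[x/w]((R ⋈[d=h] T))) → 1
  ρ[g/f](ρ[v/z](ρ[x/w]((R ⋈[d=h] T)))) → 1
  π[x,v,g](ρ[g/f](ρ[v/z](ρ[x/w]((R ⋈[d=h] T))))) → 1
  (σ[x='q'](S) − π[x,v,g](ρ[g/f](ρ[v/z](ρ[x/w]((R ⋈[d=h] T)))))) → 0

E1 result:
x | v | g
t | t | 1
E2 result:
x | v | g
(0 rows)
Witness: ('t', 't', 1) appears 1× in E1 but 0× in E2.

no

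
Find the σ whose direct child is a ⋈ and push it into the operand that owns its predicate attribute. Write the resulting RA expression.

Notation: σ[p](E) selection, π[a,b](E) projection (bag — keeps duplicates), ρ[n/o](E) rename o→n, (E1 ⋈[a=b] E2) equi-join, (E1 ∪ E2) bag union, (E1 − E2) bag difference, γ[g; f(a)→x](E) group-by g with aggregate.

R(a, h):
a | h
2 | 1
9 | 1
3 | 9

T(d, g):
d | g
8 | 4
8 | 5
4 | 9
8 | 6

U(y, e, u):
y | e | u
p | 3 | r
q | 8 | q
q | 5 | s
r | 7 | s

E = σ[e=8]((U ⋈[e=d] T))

σ filters on e, owned by the left side.
E' = (σ[e=8](U) ⋈[e=d] T)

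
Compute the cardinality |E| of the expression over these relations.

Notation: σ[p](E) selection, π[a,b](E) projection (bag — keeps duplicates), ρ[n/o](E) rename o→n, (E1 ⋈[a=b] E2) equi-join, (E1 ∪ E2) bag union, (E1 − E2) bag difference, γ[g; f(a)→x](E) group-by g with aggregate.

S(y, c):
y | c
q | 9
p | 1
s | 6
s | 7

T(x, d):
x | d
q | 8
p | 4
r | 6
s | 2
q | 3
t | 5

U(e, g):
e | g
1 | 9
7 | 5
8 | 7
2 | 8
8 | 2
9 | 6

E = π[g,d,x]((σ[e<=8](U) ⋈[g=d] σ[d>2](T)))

Per-node cardinality:
  U → 6
  σ[e<=8](U) → 5
  T → 6
  σ[d>2](T) → 5
  (σ[e<=8](U) ⋈[g=d] σ[d>2](T)) → 2
  π[g,d,x]((σ[e<=8](U) ⋈[g=d] σ[d>2](T))) → 2

|E| = 2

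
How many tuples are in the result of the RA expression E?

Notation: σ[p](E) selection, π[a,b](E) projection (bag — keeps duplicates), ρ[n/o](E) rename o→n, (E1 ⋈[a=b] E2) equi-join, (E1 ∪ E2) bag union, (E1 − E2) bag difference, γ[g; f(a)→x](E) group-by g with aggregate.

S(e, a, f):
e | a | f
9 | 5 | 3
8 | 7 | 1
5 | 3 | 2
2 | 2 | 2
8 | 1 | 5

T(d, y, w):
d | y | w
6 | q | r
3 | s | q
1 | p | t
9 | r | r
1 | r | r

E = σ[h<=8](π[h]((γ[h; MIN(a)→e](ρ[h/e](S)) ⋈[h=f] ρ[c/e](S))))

Row counts bottom-up:
  S → 5
  ρ[h/e](S) → 5
  γ[h; MIN(a)→e](ρ[h/e](S)) → 4
  S → 5
  ρ[c/e](S) → 5
  (γ[h; MIN(a)→e](ρ[h/e](S)) ⋈[h=f] ρ[c/e](S)) → 3
  π[h]((γ[h; MIN(a)→e](ρ[h/e](S)) ⋈[h=f] ρ[c/e](S))) → 3
  σ[h<=8](π[h]((γ[h; MIN(a)→e](ρ[h/e](S)) ⋈[h=f] ρ[c/e](S)))) → 3

|E| = 3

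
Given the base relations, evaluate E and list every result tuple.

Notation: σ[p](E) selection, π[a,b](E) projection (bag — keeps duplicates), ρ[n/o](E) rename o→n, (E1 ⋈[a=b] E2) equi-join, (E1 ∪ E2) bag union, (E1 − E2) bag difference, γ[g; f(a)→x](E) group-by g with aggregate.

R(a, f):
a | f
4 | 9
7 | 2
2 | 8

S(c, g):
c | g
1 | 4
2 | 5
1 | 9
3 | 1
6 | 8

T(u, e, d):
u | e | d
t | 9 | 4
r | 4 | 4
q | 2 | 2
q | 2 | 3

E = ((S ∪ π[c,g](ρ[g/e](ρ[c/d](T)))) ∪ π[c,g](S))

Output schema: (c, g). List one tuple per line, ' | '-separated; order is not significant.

Per-node cardinality:
  S → 5
  T → 4
  ρ[c/d](T) → 4
  ρ[g/e](ρ[c/d](T)) → 4
  π[c,g](ρ[g/e](ρ[c/d](T))) → 4
  (S ∪ π[c,g](ρ[g/e](ρ[c/d](T)))) → 9
  S → 5
  π[c,g](S) → 5
  ((S ∪ π[c,g](ρ[g/e](ρ[c/d](T)))) ∪ π[c,g](S)) → 14

== RESULT ==
c | g
1 | 4
1 | 4
1 | 9
1 | 9
2 | 2
2 | 5
2 | 5
3 | 1
3 | 1
3 | 2
4 | 4
4 | 9
6 | 8
6 | 8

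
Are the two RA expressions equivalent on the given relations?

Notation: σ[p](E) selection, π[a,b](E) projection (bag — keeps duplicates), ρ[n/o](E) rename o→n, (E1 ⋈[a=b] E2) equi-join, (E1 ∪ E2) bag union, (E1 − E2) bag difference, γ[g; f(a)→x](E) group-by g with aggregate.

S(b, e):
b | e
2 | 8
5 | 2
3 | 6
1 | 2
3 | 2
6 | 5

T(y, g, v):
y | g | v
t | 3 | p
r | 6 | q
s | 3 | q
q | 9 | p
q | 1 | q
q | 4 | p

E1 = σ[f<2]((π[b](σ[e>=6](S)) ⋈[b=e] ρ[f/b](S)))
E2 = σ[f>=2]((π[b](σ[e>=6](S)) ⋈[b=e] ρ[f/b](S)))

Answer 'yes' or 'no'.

E1 per-node cardinality:
  S → 6
  σ[e>=6](S) → 2
  π[b](σ[e>=6](S)) → 2
  S → 6
  ρ[f/b](S) → 6
  (π[b](σ[e>=6](S)) ⋈[b=e] ρ[f/b](S)) → 3
  σ[f<2]((π[b](σ[e>=6](S)) ⋈[b=e] ρ[f/b](S))) → 1
E2 per-node cardinality:
  S → 6
  σ[e>=6](S) → 2
  π[b](σ[e>=6](S)) → 2
  S → 6
  ρ[f/b](S) → 6
  (π[b](σ[e>=6](S)) ⋈[b=e] ρ[f/b](S)) → 3
  σ[f>=2]((π[b](σ[e>=6](S)) ⋈[b=e] ρ[f/b](S))) → 2

E1 result:
b | f | e
2 | 1 | 2
E2 result:
b | f | e
2 | 3 | 2
2 | 5 | 2
Witness: (2, 5, 2) appears 0× in E1 but 1× in E2.

no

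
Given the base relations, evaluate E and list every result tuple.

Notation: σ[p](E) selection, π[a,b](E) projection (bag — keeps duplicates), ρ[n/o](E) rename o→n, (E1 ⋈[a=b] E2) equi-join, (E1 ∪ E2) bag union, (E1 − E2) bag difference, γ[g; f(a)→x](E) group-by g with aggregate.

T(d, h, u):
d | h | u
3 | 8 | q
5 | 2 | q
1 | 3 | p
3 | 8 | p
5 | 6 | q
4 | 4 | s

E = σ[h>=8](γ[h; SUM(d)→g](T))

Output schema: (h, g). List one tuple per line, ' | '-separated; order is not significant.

Row counts bottom-up:
  T → 6
  γ[h; SUM(d)→g](T) → 5
  σ[h>=8](γ[h; SUM(d)→g](T)) → 1

== RESULT ==
h | g
8 | 6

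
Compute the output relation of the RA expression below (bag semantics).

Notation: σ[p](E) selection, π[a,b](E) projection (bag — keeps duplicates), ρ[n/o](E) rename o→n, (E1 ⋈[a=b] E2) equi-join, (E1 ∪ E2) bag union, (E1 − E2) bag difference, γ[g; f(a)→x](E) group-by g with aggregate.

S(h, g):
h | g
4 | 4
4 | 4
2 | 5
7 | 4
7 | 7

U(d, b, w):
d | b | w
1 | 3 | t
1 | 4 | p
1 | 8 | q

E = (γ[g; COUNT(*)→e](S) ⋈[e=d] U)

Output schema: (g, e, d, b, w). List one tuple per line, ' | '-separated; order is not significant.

Stepwise |·|:
  S → 5
  γ[g; COUNT(*)→e](S) → 3
  U → 3
  (γ[g; COUNT(*)→e](S) ⋈[e=d] U) → 6

== RESULT ==
g | e | d | b | w
5 | 1 | 1 | 3 | t
5 | 1 | 1 | 4 | p
5 | 1 | 1 | 8 | q
7 | 1 | 1 | 3 | t
7 | 1 | 1 | 4 | p
7 | 1 | 1 | 8 | q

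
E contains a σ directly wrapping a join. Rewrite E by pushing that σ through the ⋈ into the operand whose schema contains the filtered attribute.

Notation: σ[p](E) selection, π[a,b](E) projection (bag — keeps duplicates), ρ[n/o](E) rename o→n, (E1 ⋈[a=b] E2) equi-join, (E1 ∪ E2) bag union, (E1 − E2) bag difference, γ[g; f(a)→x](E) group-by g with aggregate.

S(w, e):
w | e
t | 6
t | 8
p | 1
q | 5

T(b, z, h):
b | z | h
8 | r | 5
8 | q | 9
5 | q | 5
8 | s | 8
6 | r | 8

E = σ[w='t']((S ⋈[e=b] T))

σ filters on w, owned by the left side.
E' = (σ[w='t'](S) ⋈[e=b] T)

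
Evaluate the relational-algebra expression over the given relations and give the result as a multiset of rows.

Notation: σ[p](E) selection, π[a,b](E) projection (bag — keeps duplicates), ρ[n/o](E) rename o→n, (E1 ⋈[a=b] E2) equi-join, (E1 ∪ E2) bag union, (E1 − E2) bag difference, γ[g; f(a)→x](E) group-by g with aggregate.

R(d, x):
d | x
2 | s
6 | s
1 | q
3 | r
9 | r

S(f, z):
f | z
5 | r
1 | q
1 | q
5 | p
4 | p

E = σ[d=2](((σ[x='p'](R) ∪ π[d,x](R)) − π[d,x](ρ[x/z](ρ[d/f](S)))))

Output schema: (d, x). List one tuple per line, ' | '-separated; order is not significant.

Stepwise |·|:
  R → 5
  σ[x='p'](R) → 0
  R → 5
  π[d,x](R) → 5
  (σ[x='p'](R) ∪ π[d,x](R)) → 5
  S → 5
  ρ[d/f](S) → 5
  ρ[x/z](ρ[d/f](S)) → 5
  π[d,x](ρ[x/z](ρ[d/f](S))) → 5
  ((σ[x='p'](R) ∪ π[d,x](R)) − π[d,x](ρ[x/z](ρ[d/f](S)))) → 4
  σ[d=2](((σ[x='p'](R) ∪ π[d,x](R)) − π[d,x](ρ[x/z](ρ[d/f](S))))) → 1

== RESULT ==
d | x
2 | s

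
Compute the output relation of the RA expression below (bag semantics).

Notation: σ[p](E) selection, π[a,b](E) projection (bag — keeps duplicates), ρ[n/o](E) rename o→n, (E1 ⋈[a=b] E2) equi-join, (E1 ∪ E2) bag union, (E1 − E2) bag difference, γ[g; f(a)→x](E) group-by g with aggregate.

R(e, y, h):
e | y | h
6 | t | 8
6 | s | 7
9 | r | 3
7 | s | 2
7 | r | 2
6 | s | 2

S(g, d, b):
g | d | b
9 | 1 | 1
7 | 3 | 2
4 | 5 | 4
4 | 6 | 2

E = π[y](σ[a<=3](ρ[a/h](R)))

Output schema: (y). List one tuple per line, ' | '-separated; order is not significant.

Subexpression sizes:
  R → 6
  ρ[a/h](R) → 6
  σ[a<=3](ρ[a/h](R)) → 4
  π[y](σ[a<=3](ρ[a/h](R))) → 4

== RESULT ==
y
r
r
s
s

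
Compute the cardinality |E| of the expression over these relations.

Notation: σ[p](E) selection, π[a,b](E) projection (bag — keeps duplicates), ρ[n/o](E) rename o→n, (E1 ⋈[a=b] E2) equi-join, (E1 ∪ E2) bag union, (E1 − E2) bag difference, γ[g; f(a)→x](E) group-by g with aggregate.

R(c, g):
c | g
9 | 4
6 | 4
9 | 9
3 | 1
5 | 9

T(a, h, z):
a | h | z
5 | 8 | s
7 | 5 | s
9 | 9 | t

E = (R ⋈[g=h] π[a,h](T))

Per-node cardinality:
  R → 5
  T → 3
  π[a,h](T) → 3
  (R ⋈[g=h] π[a,h](T)) → 2

|E| = 2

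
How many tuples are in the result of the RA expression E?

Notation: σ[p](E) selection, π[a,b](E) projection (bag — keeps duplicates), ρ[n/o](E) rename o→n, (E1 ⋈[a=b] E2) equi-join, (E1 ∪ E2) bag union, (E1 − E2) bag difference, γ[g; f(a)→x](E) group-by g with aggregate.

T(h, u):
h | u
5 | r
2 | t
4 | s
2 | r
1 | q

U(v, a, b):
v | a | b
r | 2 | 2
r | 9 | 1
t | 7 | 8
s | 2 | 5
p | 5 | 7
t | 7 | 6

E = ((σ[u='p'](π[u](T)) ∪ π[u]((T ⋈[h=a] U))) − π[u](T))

Subexpression sizes:
  T → 5
  π[u](T) → 5
  σ[u='p'](π[u](T)) → 0
  T → 5
  U → 6
  (T ⋈[h=a] U) → 5
  π[u]((T ⋈[h=a] U)) → 5
  (σ[u='p'](π[u](T)) ∪ π[u]((T ⋈[h=a] U))) → 5
  T → 5
  π[u](T) → 5
  ((σ[u='p'](π[u](T)) ∪ π[u]((T ⋈[h=a] U))) − π[u](T)) → 2

|E| = 2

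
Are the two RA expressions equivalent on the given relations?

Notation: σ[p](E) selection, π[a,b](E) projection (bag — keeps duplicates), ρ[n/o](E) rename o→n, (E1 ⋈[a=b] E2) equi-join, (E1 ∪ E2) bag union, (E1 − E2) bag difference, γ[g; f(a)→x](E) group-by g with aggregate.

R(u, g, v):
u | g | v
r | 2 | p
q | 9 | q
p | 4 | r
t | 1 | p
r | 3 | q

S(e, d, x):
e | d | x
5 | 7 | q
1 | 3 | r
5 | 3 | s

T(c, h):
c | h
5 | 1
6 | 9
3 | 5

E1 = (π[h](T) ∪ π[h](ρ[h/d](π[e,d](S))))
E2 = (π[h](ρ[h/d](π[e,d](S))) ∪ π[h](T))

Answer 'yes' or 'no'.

E1 row counts bottom-up:
  T → 3
  π[h](T) → 3
  S → 3
  π[e,d](S) → 3
  ρ[h/d](π[e,d](S)) → 3
  π[h](ρ[h/d](π[e,d](S))) → 3
  (π[h](T) ∪ π[h](ρ[h/d](π[e,d](S)))) → 6
E2 row counts bottom-up:
  S → 3
  π[e,d](S) → 3
  ρ[h/d](π[e,d](S)) → 3
  π[h](ρ[h/d](π[e,d](S))) → 3
  T → 3
  π[h](T) → 3
  (π[h](ρ[h/d](π[e,d](S))) ∪ π[h](T)) → 6

E1 and E2 produce the same multiset:
h
1
3
3
5
7
9

yes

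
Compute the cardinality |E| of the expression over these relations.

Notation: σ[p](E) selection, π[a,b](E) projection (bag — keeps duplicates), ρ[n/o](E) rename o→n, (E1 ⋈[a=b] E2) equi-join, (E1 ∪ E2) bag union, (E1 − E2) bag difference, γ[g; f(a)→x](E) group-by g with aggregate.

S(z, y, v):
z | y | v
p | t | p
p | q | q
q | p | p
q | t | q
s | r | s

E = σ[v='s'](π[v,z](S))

Per-node cardinality:
  S → 5
  π[v,z](S) → 5
  σ[v='s'](π[v,z](S)) → 1

|E| = 1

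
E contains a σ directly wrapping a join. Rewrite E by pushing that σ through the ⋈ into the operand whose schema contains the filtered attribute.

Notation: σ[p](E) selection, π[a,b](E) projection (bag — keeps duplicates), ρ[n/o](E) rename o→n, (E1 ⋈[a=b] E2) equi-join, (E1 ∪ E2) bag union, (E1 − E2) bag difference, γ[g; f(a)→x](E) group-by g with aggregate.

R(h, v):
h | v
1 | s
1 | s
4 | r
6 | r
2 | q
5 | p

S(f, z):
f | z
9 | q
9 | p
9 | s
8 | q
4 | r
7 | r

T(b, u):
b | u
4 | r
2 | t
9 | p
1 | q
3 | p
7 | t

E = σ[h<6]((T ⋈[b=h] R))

σ filters on h, owned by the right side.
E' = (T ⋈[b=h] σ[h<6](R))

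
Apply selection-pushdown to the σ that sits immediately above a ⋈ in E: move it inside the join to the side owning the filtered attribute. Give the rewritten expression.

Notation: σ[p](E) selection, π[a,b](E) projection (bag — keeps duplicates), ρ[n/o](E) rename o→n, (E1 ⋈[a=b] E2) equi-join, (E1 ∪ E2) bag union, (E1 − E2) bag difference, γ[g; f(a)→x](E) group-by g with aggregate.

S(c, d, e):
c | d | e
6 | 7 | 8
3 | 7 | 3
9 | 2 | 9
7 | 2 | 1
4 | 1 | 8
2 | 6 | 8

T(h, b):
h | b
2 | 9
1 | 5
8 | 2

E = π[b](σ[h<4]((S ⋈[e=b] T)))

σ filters on h, owned by the right side.
E' = π[b]((S ⋈[e=b] σ[h<4](T)))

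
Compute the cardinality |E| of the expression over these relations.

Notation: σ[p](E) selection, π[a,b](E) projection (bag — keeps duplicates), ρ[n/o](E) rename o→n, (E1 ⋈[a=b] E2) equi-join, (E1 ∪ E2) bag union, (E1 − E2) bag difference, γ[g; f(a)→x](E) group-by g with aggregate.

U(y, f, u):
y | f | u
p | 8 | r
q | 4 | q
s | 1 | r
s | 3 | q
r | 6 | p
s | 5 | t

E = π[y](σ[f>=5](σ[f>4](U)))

Subexpression sizes:
  U → 6
  σ[f>4](U) → 3
  σ[f>=5](σ[f>4](U)) → 3
  π[y](σ[f>=5](σ[f>4](U))) → 3

|E| = 3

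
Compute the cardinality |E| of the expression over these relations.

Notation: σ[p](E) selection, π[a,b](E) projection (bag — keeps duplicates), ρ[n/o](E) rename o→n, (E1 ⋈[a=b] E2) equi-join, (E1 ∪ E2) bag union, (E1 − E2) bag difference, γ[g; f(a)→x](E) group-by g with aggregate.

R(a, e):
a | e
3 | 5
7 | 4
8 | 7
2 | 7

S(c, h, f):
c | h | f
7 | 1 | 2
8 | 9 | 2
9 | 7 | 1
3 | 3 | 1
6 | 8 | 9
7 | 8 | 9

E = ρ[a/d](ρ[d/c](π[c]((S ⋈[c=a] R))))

Per-node cardinality:
  S → 6
  R → 4
  (S ⋈[c=a] R) → 4
  π[c]((S ⋈[c=a] R)) → 4
  ρ[d/c](π[c]((S ⋈[c=a] R))) → 4
  ρ[a/d](ρ[d/c](π[c]((S ⋈[c=a] R)))) → 4

|E| = 4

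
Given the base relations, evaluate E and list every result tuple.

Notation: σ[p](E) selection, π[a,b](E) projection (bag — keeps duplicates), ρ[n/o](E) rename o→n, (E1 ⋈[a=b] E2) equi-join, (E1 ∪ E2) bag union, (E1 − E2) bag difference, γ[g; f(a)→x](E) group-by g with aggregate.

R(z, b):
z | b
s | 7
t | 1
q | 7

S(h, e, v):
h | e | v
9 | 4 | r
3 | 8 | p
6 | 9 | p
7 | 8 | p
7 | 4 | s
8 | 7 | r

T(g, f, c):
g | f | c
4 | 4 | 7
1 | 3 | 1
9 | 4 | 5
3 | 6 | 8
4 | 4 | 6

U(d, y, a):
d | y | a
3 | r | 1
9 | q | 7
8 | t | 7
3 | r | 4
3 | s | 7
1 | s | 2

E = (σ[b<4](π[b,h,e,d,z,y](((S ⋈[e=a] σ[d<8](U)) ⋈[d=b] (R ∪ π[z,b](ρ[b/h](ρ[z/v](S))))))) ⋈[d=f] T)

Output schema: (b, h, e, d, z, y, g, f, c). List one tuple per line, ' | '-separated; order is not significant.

Stepwise |·|:
  S → 6
  U → 6
  σ[d<8](U) → 4
  (S ⋈[e=a] σ[d<8](U)) → 3
  R → 3
  S → 6
  ρ[z/v](S) → 6
  ρ[b/h](ρ[z/v](S)) → 6
  π[z,b](ρ[b/h](ρ[z/v](S))) → 6
  (R ∪ π[z,b](ρ[b/h](ρ[z/v](S)))) → 9
  ((S ⋈[e=a] σ[d<8](U)) ⋈[d=b] (R ∪ π[z,b](ρ[b/h](ρ[z/v](S))))) → 3
  π[b,h,e,d,z,y](((S ⋈[e=a] σ[d<8](U)) ⋈[d=b] (R ∪ π[z,b](ρ[b/h](ρ[z/v](S)))))) → 3
  σ[b<4](π[b,h,e,d,z,y](((S ⋈[e=a] σ[d<8](U)) ⋈[d=b] (R ∪ π[z,b](ρ[b/h](ρ[z/v](S))))))) → 3
  T → 5
  (σ[b<4](π[b,h,e,d,z,y](((S ⋈[e=a] σ[d<8](U)) ⋈[d=b] (R ∪ π[z,b](ρ[b/h](ρ[z/v](S))))))) ⋈[d=f] T) → 3

== RESULT ==
b | h | e | d | z | y | g | f | c
3 | 7 | 4 | 3 | p | r | 1 | 3 | 1
3 | 8 | 7 | 3 | p | s | 1 | 3 | 1
3 | 9 | 4 | 3 | p | r | 1 | 3 | 1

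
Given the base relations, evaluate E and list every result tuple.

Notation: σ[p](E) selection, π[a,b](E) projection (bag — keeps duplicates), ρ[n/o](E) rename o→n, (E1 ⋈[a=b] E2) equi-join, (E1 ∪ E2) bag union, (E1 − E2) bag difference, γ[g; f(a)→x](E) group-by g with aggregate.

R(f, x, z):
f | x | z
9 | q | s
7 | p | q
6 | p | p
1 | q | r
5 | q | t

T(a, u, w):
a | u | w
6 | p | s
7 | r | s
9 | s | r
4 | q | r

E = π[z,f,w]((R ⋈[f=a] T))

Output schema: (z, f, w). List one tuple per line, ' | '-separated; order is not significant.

Stepwise |·|:
  R → 5
  T → 4
  (R ⋈[f=a] T) → 3
  π[z,f,w]((R ⋈[f=a] T)) → 3

== RESULT ==
z | f | w
p | 6 | s
q | 7 | s
s | 9 | r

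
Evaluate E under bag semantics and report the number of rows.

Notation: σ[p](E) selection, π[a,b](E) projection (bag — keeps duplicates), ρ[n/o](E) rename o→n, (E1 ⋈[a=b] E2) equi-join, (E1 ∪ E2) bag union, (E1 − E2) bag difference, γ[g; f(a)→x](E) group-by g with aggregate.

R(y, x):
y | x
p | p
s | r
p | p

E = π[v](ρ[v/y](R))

Row counts bottom-up:
  R → 3
  ρ[v/y](R) → 3
  π[v](ρ[v/y](R)) → 3

|E| = 3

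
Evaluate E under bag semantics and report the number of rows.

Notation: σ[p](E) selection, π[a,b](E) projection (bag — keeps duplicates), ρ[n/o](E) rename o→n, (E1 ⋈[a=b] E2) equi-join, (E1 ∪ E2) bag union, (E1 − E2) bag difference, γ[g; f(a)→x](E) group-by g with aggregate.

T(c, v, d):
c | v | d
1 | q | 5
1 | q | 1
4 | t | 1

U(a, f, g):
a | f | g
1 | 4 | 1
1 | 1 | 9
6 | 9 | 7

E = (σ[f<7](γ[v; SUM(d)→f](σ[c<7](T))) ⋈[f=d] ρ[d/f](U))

Subexpression sizes:
  T → 3
  σ[c<7](T) → 3
  γ[v; SUM(d)→f](σ[c<7](T)) → 2
  σ[f<7](γ[v; SUM(d)→f](σ[c<7](T))) → 2
  U → 3
  ρ[d/f](U) → 3
  (σ[f<7](γ[v; SUM(d)→f](σ[c<7](T))) ⋈[f=d] ρ[d/f](U)) → 1

|E| = 1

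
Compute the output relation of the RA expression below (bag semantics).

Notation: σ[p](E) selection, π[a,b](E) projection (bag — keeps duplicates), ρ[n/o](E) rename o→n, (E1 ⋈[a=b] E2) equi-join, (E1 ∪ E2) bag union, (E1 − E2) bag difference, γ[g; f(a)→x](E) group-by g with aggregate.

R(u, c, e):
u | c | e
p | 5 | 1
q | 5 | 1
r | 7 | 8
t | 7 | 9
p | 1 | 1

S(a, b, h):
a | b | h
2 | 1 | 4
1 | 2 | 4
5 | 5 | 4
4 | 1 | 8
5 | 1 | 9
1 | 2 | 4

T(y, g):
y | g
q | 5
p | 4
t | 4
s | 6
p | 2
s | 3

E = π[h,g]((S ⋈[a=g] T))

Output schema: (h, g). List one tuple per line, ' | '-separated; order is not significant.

Per-node cardinality:
  S → 6
  T → 6
  (S ⋈[a=g] T) → 5
  π[h,g]((S ⋈[a=g] T)) → 5

== RESULT ==
h | g
4 | 2
4 | 5
8 | 4
8 | 4
9 | 5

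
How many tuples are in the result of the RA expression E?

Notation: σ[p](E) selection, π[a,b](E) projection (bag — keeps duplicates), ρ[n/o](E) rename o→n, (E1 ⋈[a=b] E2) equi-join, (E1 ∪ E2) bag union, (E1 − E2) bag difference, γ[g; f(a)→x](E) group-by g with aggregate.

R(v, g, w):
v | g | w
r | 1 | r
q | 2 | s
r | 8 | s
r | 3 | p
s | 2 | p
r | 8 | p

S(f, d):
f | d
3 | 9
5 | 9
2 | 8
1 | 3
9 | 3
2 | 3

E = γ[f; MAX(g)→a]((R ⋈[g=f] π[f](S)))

Stepwise |·|:
  R → 6
  S → 6
  π[f](S) → 6
  (R ⋈[g=f] π[f](S)) → 6
  γ[f; MAX(g)→a]((R ⋈[g=f] π[f](S))) → 3

|E| = 3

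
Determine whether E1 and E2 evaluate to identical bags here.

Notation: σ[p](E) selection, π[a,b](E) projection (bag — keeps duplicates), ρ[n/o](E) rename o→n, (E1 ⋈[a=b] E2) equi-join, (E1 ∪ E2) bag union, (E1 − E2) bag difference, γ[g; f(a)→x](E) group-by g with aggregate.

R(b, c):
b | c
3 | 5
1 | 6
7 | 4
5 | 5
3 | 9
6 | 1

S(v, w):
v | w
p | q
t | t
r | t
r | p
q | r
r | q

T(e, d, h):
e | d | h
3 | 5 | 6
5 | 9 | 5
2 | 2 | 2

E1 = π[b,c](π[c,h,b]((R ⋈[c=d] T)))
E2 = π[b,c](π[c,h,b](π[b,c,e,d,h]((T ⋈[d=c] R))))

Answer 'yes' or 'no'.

E1 subexpression sizes:
  R → 6
  T → 3
  (R ⋈[c=d] T) → 3
  π[c,h,b]((R ⋈[c=d] T)) → 3
  π[b,c](π[c,h,b]((R ⋈[c=d] T))) → 3
E2 subexpression sizes:
  T → 3
  R → 6
  (T ⋈[d=c] R) → 3
  π[b,c,e,d,h]((T ⋈[d=c] R)) → 3
  π[c,h,b](π[b,c,e,d,h]((T ⋈[d=c] R))) → 3
  π[b,c](π[c,h,b](π[b,c,e,d,h]((T ⋈[d=c] R)))) → 3

E1 and E2 produce the same multiset:
b | c
3 | 5
3 | 9
5 | 5

yes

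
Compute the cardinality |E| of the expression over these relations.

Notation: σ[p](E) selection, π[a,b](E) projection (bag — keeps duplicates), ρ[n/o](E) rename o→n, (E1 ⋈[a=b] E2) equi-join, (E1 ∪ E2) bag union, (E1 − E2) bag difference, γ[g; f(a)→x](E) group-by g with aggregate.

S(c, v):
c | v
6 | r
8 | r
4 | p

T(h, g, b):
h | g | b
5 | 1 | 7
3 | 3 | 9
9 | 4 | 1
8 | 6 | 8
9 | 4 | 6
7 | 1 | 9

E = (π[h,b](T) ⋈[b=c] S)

Per-node cardinality:
  T → 6
  π[h,b](T) → 6
  S → 3
  (π[h,b](T) ⋈[b=c] S) → 2

|E| = 2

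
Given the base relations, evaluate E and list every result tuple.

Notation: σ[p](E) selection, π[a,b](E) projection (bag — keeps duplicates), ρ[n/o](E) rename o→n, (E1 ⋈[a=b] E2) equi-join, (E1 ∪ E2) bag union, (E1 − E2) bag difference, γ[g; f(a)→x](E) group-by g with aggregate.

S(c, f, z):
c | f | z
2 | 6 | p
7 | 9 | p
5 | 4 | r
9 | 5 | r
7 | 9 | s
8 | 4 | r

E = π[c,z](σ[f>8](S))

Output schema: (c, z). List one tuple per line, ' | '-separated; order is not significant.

Stepwise |·|:
  S → 6
  σ[f>8](S) → 2
  π[c,z](σ[f>8](S)) → 2

== RESULT ==
c | z
7 | p
7 | s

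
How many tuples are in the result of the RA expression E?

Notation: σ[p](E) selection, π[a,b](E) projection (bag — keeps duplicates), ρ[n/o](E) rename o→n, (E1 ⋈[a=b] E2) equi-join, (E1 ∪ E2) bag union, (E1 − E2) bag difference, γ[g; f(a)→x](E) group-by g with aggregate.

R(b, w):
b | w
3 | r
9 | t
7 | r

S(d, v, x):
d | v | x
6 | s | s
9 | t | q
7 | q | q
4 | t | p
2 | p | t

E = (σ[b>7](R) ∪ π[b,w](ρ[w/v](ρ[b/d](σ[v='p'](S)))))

Row counts bottom-up:
  R → 3
  σ[b>7](R) → 1
  S → 5
  σ[v='p'](S) → 1
  ρ[b/d](σ[v='p'](S)) → 1
  ρ[w/v](ρ[b/d](σ[v='p'](S))) → 1
  π[b,w](ρ[w/v](ρ[b/d](σ[v='p'](S)))) → 1
  (σ[b>7](R) ∪ π[b,w](ρ[w/v](ρ[b/d](σ[v='p'](S))))) → 2

|E| = 2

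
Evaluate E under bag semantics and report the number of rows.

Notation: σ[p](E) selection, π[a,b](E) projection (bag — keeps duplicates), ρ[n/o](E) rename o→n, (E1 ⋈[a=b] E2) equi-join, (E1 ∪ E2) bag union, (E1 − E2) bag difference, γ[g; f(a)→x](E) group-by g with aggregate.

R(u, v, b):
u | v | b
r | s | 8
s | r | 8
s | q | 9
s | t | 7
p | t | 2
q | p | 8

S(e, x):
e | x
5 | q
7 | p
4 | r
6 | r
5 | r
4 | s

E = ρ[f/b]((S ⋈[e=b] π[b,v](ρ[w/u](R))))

Per-node cardinality:
  S → 6
  R → 6
  ρ[w/u](R) → 6
  π[b,v](ρ[w/u](R)) → 6
  (S ⋈[e=b] π[b,v](ρ[w/u](R))) → 1
  ρ[f/b]((S ⋈[e=b] π[b,v](ρ[w/u](R)))) → 1

|E| = 1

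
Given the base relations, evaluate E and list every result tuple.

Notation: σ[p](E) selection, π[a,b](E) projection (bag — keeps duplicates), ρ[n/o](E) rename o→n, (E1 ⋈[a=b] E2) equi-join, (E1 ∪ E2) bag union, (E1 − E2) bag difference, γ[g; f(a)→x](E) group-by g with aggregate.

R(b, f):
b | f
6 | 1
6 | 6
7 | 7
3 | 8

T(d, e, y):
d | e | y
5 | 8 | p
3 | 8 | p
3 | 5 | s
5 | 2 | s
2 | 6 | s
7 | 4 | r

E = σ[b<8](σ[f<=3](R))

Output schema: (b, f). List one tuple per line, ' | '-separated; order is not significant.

Stepwise |·|:
  R → 4
  σ[f<=3](R) → 1
  σ[b<8](σ[f<=3](R)) → 1

== RESULT ==
b | f
6 | 1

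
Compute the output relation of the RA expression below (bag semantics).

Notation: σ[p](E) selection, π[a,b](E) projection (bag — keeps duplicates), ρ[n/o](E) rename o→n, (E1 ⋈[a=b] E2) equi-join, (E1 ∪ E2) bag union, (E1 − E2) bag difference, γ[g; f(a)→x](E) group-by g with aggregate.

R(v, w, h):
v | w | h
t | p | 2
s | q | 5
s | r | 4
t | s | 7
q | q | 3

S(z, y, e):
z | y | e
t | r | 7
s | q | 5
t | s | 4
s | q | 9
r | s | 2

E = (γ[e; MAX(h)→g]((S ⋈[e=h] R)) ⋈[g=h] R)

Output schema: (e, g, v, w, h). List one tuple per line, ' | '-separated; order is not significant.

Per-node cardinality:
  S → 5
  R → 5
  (S ⋈[e=h] R) → 4
  γ[e; MAX(h)→g]((S ⋈[e=h] R)) → 4
  R → 5
  (γ[e; MAX(h)→g]((S ⋈[e=h] R)) ⋈[g=h] R) → 4

== RESULT ==
e | g | v | w | h
2 | 2 | t | p | 2
4 | 4 | s | r | 4
5 | 5 | s | q | 5
7 | 7 | t | s | 7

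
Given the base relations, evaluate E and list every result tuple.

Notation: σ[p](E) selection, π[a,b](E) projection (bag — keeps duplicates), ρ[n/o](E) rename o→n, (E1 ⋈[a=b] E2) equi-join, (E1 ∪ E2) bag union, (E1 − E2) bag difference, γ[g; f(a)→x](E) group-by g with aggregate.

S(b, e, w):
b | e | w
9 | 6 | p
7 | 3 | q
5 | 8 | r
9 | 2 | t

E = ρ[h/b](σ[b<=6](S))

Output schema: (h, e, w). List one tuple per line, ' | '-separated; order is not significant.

Per-node cardinality:
  S → 4
  σ[b<=6](S) → 1
  ρ[h/b](σ[b<=6](S)) → 1

== RESULT ==
h | e | w
5 | 8 | r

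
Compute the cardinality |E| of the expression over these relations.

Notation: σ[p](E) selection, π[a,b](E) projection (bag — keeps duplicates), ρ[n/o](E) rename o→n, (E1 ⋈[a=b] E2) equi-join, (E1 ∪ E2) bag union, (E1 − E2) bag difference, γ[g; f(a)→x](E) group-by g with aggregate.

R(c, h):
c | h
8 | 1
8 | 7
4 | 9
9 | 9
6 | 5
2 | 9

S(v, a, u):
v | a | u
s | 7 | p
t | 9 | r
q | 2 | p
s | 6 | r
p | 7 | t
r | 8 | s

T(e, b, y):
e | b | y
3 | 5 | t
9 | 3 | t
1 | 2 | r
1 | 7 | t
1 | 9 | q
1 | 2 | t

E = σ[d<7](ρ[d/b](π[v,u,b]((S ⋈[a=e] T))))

Subexpression sizes:
  S → 6
  T → 6
  (S ⋈[a=e] T) → 1
  π[v,u,b]((S ⋈[a=e] T)) → 1
  ρ[d/b](π[v,u,b]((S ⋈[a=e] T))) → 1
  σ[d<7](ρ[d/b](π[v,u,b]((S ⋈[a=e] T)))) → 1

|E| = 1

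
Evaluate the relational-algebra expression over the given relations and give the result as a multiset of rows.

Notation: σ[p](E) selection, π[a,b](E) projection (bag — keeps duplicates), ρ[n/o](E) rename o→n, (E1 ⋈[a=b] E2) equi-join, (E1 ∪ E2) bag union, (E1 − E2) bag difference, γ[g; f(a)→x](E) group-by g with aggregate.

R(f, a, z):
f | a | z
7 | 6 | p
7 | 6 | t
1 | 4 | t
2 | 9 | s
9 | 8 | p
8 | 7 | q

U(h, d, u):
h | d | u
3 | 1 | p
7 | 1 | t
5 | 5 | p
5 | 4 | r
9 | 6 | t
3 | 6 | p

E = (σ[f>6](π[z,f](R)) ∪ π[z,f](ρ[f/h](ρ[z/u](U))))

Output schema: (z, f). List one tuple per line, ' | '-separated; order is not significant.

Stepwise |·|:
  R → 6
  π[z,f](R) → 6
  σ[f>6](π[z,f](R)) → 4
  U → 6
  ρ[z/u](U) → 6
  ρ[f/h](ρ[z/u](U)) → 6
  π[z,f](ρ[f/h](ρ[z/u](U))) → 6
  (σ[f>6](π[z,f](R)) ∪ π[z,f](ρ[f/h](ρ[z/u](U)))) → 10

== RESULT ==
z | f
p | 3
p | 3
p | 5
p | 7
p | 9
q | 8
r | 5
t | 7
t | 7
t | 9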